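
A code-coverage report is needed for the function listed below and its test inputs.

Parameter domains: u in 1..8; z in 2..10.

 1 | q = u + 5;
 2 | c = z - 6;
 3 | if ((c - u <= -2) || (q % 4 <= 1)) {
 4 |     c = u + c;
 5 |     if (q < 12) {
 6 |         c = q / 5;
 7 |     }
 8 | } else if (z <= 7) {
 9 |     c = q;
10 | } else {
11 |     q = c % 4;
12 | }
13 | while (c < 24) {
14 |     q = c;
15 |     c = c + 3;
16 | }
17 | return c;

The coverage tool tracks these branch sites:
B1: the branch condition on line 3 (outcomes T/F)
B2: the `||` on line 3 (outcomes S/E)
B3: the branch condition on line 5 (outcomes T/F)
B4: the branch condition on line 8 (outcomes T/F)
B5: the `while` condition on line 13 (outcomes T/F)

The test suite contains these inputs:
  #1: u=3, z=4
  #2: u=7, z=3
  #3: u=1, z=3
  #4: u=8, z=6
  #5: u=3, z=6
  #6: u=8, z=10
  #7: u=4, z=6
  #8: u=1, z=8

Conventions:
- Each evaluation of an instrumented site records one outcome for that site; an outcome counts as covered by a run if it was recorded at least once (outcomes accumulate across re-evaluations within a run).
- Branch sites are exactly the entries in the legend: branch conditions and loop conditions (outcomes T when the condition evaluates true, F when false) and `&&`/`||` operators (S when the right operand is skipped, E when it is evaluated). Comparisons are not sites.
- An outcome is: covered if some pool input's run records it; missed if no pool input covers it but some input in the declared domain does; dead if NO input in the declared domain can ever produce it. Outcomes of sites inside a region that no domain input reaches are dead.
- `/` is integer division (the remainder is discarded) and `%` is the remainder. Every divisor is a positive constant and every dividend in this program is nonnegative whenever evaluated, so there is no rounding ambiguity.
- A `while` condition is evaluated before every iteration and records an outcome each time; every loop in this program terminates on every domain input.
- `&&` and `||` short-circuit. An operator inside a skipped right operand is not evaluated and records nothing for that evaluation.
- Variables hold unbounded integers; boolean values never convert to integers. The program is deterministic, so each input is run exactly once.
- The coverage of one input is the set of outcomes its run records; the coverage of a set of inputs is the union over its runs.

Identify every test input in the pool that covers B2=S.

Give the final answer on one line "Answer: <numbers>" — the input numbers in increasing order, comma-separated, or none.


input #1 (u=3, z=4): hits B2=S
input #2 (u=7, z=3): hits B2=S
input #3 (u=1, z=3): hits B2=S
input #4 (u=8, z=6): hits B2=S
input #5 (u=3, z=6): hits B2=S
input #6 (u=8, z=10): hits B2=S
input #7 (u=4, z=6): hits B2=S
input #8 (u=1, z=8): never hits B2=S
Answer: 1, 2, 3, 4, 5, 6, 7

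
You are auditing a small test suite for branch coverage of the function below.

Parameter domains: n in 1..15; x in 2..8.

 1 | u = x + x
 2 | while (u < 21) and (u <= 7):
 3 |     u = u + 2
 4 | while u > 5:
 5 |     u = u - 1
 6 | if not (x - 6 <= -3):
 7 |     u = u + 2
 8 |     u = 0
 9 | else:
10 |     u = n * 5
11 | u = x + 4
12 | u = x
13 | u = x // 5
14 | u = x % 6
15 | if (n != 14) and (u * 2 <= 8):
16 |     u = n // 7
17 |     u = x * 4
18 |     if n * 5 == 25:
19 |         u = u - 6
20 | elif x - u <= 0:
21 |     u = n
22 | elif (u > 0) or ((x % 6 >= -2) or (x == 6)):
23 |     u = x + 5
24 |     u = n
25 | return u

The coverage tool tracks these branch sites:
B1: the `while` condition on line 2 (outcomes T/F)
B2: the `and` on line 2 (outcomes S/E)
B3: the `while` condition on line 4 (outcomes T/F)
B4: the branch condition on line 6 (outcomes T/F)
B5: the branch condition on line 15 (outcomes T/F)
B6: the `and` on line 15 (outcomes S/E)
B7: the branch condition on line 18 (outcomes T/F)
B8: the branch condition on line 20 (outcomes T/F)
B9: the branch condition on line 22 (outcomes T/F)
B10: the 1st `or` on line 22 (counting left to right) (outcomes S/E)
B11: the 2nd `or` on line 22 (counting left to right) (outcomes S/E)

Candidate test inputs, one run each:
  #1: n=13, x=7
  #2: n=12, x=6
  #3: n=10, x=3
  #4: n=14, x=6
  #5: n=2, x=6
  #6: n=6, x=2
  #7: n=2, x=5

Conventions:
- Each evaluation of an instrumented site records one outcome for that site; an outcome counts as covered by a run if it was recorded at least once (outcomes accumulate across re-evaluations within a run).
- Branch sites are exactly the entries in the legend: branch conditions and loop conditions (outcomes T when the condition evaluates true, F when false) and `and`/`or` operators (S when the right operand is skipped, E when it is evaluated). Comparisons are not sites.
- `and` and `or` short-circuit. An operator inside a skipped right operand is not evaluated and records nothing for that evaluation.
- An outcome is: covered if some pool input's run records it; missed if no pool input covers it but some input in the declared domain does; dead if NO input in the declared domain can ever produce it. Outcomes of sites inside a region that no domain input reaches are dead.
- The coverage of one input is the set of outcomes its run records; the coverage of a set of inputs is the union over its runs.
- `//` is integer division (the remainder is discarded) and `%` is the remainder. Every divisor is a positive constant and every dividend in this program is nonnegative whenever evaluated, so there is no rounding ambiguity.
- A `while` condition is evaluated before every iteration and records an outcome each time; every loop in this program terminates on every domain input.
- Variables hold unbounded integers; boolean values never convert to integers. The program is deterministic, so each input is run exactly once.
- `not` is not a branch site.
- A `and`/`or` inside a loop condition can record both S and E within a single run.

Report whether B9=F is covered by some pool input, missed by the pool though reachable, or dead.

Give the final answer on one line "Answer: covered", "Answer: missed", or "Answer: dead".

no pool input records B9=F
checking all 105 inputs in the declared domain: B9=F is never recorded -> dead

Answer: dead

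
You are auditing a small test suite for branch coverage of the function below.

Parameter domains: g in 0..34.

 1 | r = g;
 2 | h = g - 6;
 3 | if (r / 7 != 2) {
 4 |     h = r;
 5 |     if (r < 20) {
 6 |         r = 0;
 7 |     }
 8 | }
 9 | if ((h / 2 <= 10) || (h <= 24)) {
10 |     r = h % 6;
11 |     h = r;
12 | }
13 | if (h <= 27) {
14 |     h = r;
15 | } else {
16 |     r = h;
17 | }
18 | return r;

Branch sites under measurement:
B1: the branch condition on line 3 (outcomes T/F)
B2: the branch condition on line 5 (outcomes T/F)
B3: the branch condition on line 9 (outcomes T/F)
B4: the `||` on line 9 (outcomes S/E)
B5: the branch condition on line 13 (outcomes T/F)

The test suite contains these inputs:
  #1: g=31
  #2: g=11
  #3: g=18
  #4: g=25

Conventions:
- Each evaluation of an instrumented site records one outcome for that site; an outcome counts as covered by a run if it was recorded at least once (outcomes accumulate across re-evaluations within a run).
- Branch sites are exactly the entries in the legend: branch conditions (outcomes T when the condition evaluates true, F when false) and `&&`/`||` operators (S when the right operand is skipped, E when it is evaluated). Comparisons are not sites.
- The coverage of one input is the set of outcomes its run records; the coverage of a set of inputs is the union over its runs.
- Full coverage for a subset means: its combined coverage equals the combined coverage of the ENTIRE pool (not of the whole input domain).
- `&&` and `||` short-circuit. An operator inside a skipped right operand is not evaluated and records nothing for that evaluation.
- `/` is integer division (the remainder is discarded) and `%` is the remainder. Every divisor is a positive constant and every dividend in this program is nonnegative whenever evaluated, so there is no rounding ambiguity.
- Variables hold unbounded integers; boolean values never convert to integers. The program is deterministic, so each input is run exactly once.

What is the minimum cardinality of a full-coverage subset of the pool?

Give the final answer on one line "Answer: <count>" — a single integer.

input #1, g=31: events B1->T, B2->F, B4->E, B3->F, B5->F; outcomes B1=T, B2=F, B3=F, B4=E, B5=F
input #2, g=11: events B1->T, B2->T, B4->S, B3->T, B5->T; outcomes B1=T, B2=T, B3=T, B4=S, B5=T
input #3, g=18: events B1->F, B4->S, B3->T, B5->T; outcomes B1=F, B3=T, B4=S, B5=T
input #4, g=25: events B1->T, B2->F, B4->E, B3->F, B5->T; outcomes B1=T, B2=F, B3=F, B4=E, B5=T
pool-wide coverage (10 outcomes): B1=T, B1=F, B2=T, B2=F, B3=T, B3=F, B4=S, B4=E, B5=T, B5=F
every size-1 subset falls short of the 10 outcomes (best: 5/10)
every size-2 subset falls short of the 10 outcomes (best: 9/10)
the canonical winner is {1, 2, 3}: size 3, full 10-outcome coverage, earliest index list among size-3 covers

Answer: 3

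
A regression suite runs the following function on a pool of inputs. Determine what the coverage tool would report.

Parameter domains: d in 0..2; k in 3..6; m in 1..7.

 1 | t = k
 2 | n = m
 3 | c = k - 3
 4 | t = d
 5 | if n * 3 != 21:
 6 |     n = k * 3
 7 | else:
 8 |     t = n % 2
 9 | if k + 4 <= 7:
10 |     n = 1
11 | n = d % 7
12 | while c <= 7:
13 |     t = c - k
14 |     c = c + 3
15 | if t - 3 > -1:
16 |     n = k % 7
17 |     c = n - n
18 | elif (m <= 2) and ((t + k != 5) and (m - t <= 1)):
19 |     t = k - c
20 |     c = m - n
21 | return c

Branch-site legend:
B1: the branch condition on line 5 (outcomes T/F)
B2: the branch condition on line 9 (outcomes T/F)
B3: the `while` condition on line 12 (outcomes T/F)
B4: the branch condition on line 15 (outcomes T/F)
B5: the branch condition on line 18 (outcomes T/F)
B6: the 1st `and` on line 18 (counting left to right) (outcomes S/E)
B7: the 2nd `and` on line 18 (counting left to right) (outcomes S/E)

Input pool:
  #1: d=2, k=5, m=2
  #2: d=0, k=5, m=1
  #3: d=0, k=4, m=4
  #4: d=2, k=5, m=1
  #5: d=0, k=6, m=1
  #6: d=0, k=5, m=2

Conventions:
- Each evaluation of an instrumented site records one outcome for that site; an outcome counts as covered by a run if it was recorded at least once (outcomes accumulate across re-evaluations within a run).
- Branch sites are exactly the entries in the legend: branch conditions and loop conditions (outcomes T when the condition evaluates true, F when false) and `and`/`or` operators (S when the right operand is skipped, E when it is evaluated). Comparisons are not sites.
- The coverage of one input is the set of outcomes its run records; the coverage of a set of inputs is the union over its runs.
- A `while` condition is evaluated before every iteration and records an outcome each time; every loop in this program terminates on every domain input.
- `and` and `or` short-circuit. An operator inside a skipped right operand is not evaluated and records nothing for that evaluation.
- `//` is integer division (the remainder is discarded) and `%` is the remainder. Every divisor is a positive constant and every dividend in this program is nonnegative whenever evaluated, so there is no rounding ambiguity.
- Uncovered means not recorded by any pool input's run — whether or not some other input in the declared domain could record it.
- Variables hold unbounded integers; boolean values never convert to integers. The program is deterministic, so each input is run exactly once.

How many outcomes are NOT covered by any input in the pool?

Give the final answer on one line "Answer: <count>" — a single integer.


input #1, d=2, k=5, m=2: events B1->T, B2->F, B3->T, B3->T, B3->F, B4->F, B6->E, B7->S, B5->F; outcomes B1=T, B2=F, B3=T, B3=F, B4=F, B5=F, B6=E, B7=S
input #2, d=0, k=5, m=1: events B1->T, B2->F, B3->T, B3->T, B3->F, B4->F, B6->E, B7->S, B5->F; outcomes B1=T, B2=F, B3=T, B3=F, B4=F, B5=F, B6=E, B7=S
input #3, d=0, k=4, m=4: events B1->T, B2->F, B3->T, B3->T, B3->T, B3->F, B4->T; outcomes B1=T, B2=F, B3=T, B3=F, B4=T
input #4, d=2, k=5, m=1: events B1->T, B2->F, B3->T, B3->T, B3->F, B4->F, B6->E, B7->S, B5->F; outcomes B1=T, B2=F, B3=T, B3=F, B4=F, B5=F, B6=E, B7=S
input #5, d=0, k=6, m=1: events B1->T, B2->F, B3->T, B3->T, B3->F, B4->F, B6->E, B7->E, B5->T; outcomes B1=T, B2=F, B3=T, B3=F, B4=F, B5=T, B6=E, B7=E
input #6, d=0, k=5, m=2: events B1->T, B2->F, B3->T, B3->T, B3->F, B4->F, B6->E, B7->S, B5->F; outcomes B1=T, B2=F, B3=T, B3=F, B4=F, B5=F, B6=E, B7=S
union over the pool: B1=T, B2=F, B3=T, B3=F, B4=T, B4=F, B5=T, B5=F, B6=E, B7=S, B7=E
uncovered (3 of 14): B1=F, B2=T, B6=S
Answer: 3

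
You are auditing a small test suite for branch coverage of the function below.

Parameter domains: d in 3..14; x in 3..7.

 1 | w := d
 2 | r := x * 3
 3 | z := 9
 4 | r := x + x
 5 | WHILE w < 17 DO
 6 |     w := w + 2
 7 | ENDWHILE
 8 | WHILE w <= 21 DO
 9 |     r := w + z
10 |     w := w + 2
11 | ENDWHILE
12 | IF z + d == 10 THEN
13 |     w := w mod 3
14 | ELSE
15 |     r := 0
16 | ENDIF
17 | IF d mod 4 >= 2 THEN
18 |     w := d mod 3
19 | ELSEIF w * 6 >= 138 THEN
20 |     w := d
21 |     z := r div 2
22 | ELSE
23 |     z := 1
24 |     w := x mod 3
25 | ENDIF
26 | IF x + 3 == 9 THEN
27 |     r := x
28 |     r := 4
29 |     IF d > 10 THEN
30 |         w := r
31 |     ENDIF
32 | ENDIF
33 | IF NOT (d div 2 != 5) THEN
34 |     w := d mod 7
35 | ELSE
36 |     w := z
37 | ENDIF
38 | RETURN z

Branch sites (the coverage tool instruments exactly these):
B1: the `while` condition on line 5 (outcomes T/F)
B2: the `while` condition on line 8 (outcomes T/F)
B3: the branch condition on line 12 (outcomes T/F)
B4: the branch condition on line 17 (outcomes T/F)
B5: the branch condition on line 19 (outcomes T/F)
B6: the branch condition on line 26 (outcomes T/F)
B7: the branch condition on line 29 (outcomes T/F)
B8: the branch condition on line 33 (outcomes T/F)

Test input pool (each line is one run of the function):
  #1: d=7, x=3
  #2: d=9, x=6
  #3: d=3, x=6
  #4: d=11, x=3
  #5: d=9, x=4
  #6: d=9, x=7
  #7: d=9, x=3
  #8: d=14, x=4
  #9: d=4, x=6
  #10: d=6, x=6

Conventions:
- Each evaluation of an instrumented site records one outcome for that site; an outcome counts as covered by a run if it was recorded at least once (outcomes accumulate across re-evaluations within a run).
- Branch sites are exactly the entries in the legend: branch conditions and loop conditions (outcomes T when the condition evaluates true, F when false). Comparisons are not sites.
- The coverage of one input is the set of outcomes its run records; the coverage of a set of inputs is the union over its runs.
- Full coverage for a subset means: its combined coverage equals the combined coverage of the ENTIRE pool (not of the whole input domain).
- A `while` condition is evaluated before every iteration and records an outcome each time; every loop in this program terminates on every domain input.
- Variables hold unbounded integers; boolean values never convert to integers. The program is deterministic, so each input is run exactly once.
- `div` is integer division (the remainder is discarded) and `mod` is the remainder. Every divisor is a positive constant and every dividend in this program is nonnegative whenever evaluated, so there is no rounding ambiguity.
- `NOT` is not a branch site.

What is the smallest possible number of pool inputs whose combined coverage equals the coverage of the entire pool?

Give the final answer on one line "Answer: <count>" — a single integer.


#1 (d=7, x=3) -> B1->T, B1->T, B1->T, B1->T, B1->T, B1->F, B2->T, B2->T, B2->T, B2->F, B3->F, B4->T, B6->F, B8->F; covered: B1=T, B1=F, B2=T, B2=F, B3=F, B4=T, B6=F, B8=F
#2 (d=9, x=6) -> B1->T, B1->T, B1->T, B1->T, B1->F, B2->T, B2->T, B2->T, B2->F, B3->F, B4->F, B5->T, B6->T, B7->F, ...; covered: B1=T, B1=F, B2=T, B2=F, B3=F, B4=F, B5=T, B6=T, B7=F, B8=F
#3 (d=3, x=6) -> B1->T, B1->T, B1->T, B1->T, B1->T, B1->T, B1->T, B1->F, B2->T, B2->T, B2->T, B2->F, B3->F, B4->T, ...; covered: B1=T, B1=F, B2=T, B2=F, B3=F, B4=T, B6=T, B7=F, B8=F
#4 (d=11, x=3) -> B1->T, B1->T, B1->T, B1->F, B2->T, B2->T, B2->T, B2->F, B3->F, B4->T, B6->F, B8->T; covered: B1=T, B1=F, B2=T, B2=F, B3=F, B4=T, B6=F, B8=T
#5 (d=9, x=4) -> B1->T, B1->T, B1->T, B1->T, B1->F, B2->T, B2->T, B2->T, B2->F, B3->F, B4->F, B5->T, B6->F, B8->F; covered: B1=T, B1=F, B2=T, B2=F, B3=F, B4=F, B5=T, B6=F, B8=F
#6 (d=9, x=7) -> B1->T, B1->T, B1->T, B1->T, B1->F, B2->T, B2->T, B2->T, B2->F, B3->F, B4->F, B5->T, B6->F, B8->F; covered: B1=T, B1=F, B2=T, B2=F, B3=F, B4=F, B5=T, B6=F, B8=F
#7 (d=9, x=3) -> B1->T, B1->T, B1->T, B1->T, B1->F, B2->T, B2->T, B2->T, B2->F, B3->F, B4->F, B5->T, B6->F, B8->F; covered: B1=T, B1=F, B2=T, B2=F, B3=F, B4=F, B5=T, B6=F, B8=F
#8 (d=14, x=4) -> B1->T, B1->T, B1->F, B2->T, B2->T, B2->F, B3->F, B4->T, B6->F, B8->F; covered: B1=T, B1=F, B2=T, B2=F, B3=F, B4=T, B6=F, B8=F
#9 (d=4, x=6) -> B1->T, B1->T, B1->T, B1->T, B1->T, B1->T, B1->T, B1->F, B2->T, B2->T, B2->F, B3->F, B4->F, B5->F, ...; covered: B1=T, B1=F, B2=T, B2=F, B3=F, B4=F, B5=F, B6=T, B7=F, B8=F
#10 (d=6, x=6) -> B1->T, B1->T, B1->T, B1->T, B1->T, B1->T, B1->F, B2->T, B2->T, B2->F, B3->F, B4->T, B6->T, B7->F, ...; covered: B1=T, B1=F, B2=T, B2=F, B3=F, B4=T, B6=T, B7=F, B8=F
together the pool reaches 14 outcomes: B1=T, B1=F, B2=T, B2=F, B3=F, B4=T, B4=F, B5=T, B5=F, B6=T, B6=F, B7=F, B8=T, B8=F
checked all size-1 subsets: none covers 14 outcomes (max 10/14)
checked all size-2 subsets: none covers 14 outcomes (max 13/14)
size 3: inputs {2, 4, 9} cover all 14 outcomes, and no lexicographically smaller subset of this size does
Answer: 3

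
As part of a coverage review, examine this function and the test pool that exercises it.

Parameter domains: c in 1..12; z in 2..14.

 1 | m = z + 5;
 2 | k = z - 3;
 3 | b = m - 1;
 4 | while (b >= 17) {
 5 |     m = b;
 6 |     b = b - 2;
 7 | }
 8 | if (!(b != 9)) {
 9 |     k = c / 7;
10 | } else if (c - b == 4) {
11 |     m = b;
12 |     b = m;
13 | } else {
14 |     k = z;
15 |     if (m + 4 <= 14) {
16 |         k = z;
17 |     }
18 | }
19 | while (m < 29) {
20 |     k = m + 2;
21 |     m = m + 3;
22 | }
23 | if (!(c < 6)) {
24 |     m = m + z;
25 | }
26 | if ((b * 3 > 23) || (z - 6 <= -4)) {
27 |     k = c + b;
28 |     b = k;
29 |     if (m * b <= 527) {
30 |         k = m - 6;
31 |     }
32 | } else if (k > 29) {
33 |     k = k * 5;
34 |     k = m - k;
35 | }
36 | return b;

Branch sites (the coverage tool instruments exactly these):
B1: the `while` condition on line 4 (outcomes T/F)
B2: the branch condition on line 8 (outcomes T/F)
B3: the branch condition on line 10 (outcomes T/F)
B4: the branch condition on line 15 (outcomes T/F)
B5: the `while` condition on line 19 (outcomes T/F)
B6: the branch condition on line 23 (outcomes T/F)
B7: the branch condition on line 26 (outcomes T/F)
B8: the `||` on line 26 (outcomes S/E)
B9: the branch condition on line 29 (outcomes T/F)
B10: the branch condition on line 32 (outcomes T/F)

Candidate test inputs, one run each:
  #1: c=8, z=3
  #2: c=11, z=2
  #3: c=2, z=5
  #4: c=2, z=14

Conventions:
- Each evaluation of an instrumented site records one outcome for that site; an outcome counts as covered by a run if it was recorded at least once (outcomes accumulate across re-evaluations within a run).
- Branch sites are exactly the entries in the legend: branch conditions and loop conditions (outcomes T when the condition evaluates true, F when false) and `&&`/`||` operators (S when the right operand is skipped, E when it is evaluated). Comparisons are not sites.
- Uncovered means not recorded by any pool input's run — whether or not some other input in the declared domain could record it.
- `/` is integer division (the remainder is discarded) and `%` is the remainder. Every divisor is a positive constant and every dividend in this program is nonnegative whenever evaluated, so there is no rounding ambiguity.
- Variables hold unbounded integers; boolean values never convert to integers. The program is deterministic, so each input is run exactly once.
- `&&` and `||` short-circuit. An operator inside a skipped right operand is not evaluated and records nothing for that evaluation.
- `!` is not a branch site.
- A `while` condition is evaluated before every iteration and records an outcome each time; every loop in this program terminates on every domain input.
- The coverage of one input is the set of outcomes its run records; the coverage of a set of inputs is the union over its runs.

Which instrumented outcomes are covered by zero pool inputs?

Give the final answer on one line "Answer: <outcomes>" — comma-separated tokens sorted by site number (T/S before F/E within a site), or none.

#1 (c=8, z=3) -> covered: B1=F, B2=F, B3=F, B4=T, B5=T, B5=F, B6=T, B7=F, B8=E, B10=F
#2 (c=11, z=2) -> covered: B1=F, B2=F, B3=F, B4=T, B5=T, B5=F, B6=T, B7=T, B8=E, B9=F
#3 (c=2, z=5) -> covered: B1=F, B2=T, B5=T, B5=F, B6=F, B7=T, B8=S, B9=T
#4 (c=2, z=14) -> covered: B1=T, B1=F, B2=F, B3=F, B4=F, B5=T, B5=F, B6=F, B7=T, B8=S, B9=F
union over the pool: B1=T, B1=F, B2=T, B2=F, B3=F, B4=T, B4=F, B5=T, B5=F, B6=T, B6=F, B7=T, B7=F, B8=S, B8=E, B9=T, B9=F, B10=F
uncovered (2 of 20): B3=T, B10=T

Answer: B3=T, B10=T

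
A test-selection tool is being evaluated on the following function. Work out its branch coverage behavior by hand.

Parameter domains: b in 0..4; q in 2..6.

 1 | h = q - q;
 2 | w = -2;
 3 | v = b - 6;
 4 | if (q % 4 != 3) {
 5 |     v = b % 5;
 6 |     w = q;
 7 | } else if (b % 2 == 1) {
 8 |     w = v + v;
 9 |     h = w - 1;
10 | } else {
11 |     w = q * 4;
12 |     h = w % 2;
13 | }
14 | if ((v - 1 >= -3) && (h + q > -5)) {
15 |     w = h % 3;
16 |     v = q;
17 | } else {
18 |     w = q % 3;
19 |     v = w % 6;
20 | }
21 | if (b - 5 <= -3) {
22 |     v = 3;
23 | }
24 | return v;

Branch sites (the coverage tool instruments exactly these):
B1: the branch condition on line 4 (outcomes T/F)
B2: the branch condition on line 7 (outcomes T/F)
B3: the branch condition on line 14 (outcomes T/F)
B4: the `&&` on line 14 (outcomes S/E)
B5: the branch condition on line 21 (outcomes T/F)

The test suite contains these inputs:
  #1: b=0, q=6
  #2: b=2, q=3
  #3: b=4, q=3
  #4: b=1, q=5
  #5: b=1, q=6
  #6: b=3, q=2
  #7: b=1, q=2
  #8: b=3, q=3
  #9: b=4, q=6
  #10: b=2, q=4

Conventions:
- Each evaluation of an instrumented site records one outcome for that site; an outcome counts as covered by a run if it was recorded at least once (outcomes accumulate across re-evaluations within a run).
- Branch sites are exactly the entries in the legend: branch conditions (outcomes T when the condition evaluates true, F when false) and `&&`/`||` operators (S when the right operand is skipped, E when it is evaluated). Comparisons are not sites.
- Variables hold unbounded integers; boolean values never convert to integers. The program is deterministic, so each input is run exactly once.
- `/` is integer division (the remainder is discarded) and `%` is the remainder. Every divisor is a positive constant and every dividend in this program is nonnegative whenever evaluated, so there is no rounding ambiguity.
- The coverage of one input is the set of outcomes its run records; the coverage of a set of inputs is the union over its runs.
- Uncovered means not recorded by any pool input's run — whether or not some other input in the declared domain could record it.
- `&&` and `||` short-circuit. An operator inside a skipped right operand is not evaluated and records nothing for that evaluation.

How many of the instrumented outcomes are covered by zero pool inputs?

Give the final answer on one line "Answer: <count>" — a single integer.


#1 (b=0, q=6) -> covered: B1=T, B3=T, B4=E, B5=T
#2 (b=2, q=3) -> covered: B1=F, B2=F, B3=F, B4=S, B5=T
#3 (b=4, q=3) -> covered: B1=F, B2=F, B3=T, B4=E, B5=F
#4 (b=1, q=5) -> covered: B1=T, B3=T, B4=E, B5=T
#5 (b=1, q=6) -> covered: B1=T, B3=T, B4=E, B5=T
#6 (b=3, q=2) -> covered: B1=T, B3=T, B4=E, B5=F
#7 (b=1, q=2) -> covered: B1=T, B3=T, B4=E, B5=T
#8 (b=3, q=3) -> covered: B1=F, B2=T, B3=F, B4=S, B5=F
#9 (b=4, q=6) -> covered: B1=T, B3=T, B4=E, B5=F
#10 (b=2, q=4) -> covered: B1=T, B3=T, B4=E, B5=T
union over the pool: B1=T, B1=F, B2=T, B2=F, B3=T, B3=F, B4=S, B4=E, B5=T, B5=F
uncovered (0 of 10): none
Answer: 0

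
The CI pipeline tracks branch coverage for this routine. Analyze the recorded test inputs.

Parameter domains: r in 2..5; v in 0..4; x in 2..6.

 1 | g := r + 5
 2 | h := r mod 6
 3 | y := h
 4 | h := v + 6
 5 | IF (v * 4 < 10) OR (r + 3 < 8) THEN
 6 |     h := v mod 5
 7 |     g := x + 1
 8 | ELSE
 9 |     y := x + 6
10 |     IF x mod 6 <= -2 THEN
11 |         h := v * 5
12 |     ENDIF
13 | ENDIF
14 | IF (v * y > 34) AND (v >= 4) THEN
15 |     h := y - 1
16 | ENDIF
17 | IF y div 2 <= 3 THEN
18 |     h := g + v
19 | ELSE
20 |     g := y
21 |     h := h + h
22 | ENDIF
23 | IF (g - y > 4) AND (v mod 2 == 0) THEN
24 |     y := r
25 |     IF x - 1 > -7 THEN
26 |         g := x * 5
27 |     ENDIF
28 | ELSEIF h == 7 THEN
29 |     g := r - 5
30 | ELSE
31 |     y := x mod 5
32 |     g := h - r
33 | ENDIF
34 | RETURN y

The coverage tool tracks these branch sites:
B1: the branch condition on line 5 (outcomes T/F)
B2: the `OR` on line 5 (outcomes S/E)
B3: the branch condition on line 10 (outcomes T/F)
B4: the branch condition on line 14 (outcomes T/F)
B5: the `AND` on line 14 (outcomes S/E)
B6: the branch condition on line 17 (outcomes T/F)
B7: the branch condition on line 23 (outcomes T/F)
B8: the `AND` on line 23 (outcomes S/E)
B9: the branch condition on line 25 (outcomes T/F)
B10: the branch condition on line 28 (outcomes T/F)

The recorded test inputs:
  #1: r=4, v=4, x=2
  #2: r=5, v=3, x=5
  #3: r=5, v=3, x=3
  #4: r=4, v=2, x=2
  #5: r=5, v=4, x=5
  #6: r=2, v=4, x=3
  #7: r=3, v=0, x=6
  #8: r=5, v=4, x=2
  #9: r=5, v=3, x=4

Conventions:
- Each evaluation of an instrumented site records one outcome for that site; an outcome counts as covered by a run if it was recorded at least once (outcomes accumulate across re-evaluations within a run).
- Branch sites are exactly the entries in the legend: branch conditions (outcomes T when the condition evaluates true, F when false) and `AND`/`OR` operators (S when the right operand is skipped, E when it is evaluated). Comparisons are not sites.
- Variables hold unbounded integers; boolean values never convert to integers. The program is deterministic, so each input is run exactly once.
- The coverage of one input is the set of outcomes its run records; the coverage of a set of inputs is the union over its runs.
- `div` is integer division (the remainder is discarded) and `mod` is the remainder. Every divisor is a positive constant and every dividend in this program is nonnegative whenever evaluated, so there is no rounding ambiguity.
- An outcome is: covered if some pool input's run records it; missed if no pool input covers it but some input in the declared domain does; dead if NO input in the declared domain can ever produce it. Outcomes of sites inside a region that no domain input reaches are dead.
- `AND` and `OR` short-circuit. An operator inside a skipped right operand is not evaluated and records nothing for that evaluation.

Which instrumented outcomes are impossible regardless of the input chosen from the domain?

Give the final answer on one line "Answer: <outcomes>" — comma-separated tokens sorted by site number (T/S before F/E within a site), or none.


sweeping the full domain (100 inputs) for each outcome:
  B3=T: no domain input ever produces it -> dead
  B9=F: no domain input ever produces it -> dead
  reachable outcomes have witnesses, e.g. B1=T (e.g. r=2, v=0, x=2), B1=F (e.g. r=5, v=3, x=2), B2=S (e.g. r=2, v=0, x=2), B2=E (e.g. r=2, v=3, x=2)
Answer: B3=T, B9=F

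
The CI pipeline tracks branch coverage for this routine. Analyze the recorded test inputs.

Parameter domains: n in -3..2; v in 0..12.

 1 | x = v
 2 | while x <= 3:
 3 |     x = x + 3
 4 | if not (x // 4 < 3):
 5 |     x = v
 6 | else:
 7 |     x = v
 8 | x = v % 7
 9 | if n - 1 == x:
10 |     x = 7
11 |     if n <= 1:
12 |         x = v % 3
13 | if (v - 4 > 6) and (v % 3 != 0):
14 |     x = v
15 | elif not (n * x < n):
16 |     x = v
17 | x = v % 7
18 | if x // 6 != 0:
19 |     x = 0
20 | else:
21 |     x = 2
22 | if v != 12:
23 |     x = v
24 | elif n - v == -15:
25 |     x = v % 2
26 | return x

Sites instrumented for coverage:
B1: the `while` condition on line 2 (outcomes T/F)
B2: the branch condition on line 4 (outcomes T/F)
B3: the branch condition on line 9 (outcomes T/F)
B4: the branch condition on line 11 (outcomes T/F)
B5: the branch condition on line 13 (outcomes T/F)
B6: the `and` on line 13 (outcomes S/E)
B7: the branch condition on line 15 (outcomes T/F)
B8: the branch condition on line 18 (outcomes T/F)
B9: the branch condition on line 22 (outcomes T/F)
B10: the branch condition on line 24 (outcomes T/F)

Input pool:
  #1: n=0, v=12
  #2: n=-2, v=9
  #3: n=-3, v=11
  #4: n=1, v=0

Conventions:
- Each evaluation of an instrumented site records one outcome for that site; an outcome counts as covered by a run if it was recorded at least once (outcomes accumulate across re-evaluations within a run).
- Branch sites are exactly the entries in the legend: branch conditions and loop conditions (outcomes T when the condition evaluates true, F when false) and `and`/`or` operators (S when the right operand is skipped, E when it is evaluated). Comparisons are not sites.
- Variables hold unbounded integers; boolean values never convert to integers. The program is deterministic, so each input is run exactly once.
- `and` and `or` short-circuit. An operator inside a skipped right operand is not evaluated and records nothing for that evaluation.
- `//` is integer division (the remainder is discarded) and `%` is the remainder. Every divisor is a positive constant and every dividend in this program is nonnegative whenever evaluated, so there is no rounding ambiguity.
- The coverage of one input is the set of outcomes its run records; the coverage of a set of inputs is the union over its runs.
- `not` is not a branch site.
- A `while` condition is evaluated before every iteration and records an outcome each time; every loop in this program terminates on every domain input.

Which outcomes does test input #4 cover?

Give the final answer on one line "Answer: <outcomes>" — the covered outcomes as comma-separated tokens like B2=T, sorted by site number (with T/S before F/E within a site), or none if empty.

Tracing the run of input #4 (n=1, v=0):
  B1->T, B1->T, B1->F, B2->F, B3->T, B4->T, B6->S, B5->F, B7->F, B8->F
  B9->T
deduplicating events, the covered set is: B1=T, B1=F, B2=F, B3=T, B4=T, B5=F, B6=S, B7=F, B8=F, B9=T

Answer: B1=T, B1=F, B2=F, B3=T, B4=T, B5=F, B6=S, B7=F, B8=F, B9=T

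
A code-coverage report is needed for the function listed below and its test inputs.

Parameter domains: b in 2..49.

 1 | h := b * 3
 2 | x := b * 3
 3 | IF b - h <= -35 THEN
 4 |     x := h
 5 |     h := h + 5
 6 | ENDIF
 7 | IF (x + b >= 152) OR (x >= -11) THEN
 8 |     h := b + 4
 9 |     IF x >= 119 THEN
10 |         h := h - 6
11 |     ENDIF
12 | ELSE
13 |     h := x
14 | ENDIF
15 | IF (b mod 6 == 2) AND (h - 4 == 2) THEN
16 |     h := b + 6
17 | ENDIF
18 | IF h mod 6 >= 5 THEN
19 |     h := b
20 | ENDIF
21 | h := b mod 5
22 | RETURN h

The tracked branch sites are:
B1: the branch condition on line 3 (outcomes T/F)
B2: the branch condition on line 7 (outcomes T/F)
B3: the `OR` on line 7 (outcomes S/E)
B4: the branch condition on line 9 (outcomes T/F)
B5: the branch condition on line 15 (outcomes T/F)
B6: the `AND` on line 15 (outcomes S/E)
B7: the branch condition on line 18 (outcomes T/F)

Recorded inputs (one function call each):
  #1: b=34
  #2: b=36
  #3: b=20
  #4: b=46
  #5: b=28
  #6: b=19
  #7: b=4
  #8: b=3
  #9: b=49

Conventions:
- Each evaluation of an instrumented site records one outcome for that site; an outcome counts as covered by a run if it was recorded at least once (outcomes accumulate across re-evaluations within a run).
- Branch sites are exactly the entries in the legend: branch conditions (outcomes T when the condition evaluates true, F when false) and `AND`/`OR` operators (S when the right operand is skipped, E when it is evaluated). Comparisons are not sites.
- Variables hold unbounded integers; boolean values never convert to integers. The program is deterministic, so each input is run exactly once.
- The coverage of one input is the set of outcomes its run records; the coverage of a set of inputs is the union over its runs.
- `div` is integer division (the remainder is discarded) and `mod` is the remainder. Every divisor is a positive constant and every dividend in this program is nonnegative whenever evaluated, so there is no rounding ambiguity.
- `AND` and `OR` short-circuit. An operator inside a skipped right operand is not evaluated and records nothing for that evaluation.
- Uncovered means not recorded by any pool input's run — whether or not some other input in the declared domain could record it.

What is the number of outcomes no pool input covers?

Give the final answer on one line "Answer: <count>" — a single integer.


test 1 (b=34) fires B1->T, B3->E, B2->T, B4->F, B6->S, B5->F, B7->F; hits B1=T, B2=T, B3=E, B4=F, B5=F, B6=S, B7=F
test 2 (b=36) fires B1->T, B3->E, B2->T, B4->F, B6->S, B5->F, B7->F; hits B1=T, B2=T, B3=E, B4=F, B5=F, B6=S, B7=F
test 3 (b=20) fires B1->T, B3->E, B2->T, B4->F, B6->E, B5->F, B7->F; hits B1=T, B2=T, B3=E, B4=F, B5=F, B6=E, B7=F
test 4 (b=46) fires B1->T, B3->S, B2->T, B4->T, B6->S, B5->F, B7->F; hits B1=T, B2=T, B3=S, B4=T, B5=F, B6=S, B7=F
test 5 (b=28) fires B1->T, B3->E, B2->T, B4->F, B6->S, B5->F, B7->F; hits B1=T, B2=T, B3=E, B4=F, B5=F, B6=S, B7=F
test 6 (b=19) fires B1->T, B3->E, B2->T, B4->F, B6->S, B5->F, B7->T; hits B1=T, B2=T, B3=E, B4=F, B5=F, B6=S, B7=T
test 7 (b=4) fires B1->F, B3->E, B2->T, B4->F, B6->S, B5->F, B7->F; hits B1=F, B2=T, B3=E, B4=F, B5=F, B6=S, B7=F
test 8 (b=3) fires B1->F, B3->E, B2->T, B4->F, B6->S, B5->F, B7->F; hits B1=F, B2=T, B3=E, B4=F, B5=F, B6=S, B7=F
test 9 (b=49) fires B1->T, B3->S, B2->T, B4->T, B6->S, B5->F, B7->T; hits B1=T, B2=T, B3=S, B4=T, B5=F, B6=S, B7=T
union over the pool: B1=T, B1=F, B2=T, B3=S, B3=E, B4=T, B4=F, B5=F, B6=S, B6=E, B7=T, B7=F
uncovered (2 of 14): B2=F, B5=T
Answer: 2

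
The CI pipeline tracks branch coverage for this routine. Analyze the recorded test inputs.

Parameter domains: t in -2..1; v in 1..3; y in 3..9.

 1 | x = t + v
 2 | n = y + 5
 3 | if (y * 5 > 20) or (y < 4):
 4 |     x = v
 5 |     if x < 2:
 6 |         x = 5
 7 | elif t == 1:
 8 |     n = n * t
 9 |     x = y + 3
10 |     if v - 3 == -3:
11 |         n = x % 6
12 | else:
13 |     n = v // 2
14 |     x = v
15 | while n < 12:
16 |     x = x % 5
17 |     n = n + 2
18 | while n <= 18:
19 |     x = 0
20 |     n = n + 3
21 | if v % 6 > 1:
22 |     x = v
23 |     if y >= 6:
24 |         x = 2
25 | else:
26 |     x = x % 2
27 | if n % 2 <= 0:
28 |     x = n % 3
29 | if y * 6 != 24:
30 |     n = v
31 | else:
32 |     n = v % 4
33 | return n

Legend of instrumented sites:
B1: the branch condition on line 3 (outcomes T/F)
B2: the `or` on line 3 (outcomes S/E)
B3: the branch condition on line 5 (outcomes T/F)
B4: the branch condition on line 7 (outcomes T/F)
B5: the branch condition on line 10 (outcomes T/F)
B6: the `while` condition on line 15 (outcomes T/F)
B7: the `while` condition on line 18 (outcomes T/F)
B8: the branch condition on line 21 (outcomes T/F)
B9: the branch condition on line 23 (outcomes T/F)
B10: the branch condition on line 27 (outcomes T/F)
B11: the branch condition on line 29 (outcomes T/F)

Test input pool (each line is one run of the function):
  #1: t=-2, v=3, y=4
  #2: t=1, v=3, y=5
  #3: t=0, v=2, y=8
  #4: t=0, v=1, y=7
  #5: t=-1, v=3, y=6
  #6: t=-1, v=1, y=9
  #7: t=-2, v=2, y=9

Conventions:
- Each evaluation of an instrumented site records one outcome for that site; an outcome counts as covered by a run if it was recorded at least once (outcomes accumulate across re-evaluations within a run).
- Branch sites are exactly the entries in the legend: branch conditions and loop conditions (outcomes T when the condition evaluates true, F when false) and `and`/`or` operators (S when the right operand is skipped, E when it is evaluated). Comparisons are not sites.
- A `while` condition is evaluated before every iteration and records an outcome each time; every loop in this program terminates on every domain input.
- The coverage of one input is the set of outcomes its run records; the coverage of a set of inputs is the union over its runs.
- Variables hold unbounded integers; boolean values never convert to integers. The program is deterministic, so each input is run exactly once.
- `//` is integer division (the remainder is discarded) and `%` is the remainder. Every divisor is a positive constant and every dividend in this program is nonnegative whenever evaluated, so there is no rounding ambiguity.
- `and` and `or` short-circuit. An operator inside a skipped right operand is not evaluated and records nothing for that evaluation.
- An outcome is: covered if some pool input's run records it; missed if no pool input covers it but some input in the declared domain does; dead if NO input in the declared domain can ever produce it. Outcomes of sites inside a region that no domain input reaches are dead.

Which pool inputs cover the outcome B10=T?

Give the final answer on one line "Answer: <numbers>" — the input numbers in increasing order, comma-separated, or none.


input #1 (t=-2, v=3, y=4): does not produce B10=T
input #2 (t=1, v=3, y=5): does not produce B10=T
input #3 (t=0, v=2, y=8): does not produce B10=T
input #4 (t=0, v=1, y=7): does not produce B10=T
input #5 (t=-1, v=3, y=6): does not produce B10=T
input #6 (t=-1, v=1, y=9): produces B10=T
input #7 (t=-2, v=2, y=9): produces B10=T
Answer: 6, 7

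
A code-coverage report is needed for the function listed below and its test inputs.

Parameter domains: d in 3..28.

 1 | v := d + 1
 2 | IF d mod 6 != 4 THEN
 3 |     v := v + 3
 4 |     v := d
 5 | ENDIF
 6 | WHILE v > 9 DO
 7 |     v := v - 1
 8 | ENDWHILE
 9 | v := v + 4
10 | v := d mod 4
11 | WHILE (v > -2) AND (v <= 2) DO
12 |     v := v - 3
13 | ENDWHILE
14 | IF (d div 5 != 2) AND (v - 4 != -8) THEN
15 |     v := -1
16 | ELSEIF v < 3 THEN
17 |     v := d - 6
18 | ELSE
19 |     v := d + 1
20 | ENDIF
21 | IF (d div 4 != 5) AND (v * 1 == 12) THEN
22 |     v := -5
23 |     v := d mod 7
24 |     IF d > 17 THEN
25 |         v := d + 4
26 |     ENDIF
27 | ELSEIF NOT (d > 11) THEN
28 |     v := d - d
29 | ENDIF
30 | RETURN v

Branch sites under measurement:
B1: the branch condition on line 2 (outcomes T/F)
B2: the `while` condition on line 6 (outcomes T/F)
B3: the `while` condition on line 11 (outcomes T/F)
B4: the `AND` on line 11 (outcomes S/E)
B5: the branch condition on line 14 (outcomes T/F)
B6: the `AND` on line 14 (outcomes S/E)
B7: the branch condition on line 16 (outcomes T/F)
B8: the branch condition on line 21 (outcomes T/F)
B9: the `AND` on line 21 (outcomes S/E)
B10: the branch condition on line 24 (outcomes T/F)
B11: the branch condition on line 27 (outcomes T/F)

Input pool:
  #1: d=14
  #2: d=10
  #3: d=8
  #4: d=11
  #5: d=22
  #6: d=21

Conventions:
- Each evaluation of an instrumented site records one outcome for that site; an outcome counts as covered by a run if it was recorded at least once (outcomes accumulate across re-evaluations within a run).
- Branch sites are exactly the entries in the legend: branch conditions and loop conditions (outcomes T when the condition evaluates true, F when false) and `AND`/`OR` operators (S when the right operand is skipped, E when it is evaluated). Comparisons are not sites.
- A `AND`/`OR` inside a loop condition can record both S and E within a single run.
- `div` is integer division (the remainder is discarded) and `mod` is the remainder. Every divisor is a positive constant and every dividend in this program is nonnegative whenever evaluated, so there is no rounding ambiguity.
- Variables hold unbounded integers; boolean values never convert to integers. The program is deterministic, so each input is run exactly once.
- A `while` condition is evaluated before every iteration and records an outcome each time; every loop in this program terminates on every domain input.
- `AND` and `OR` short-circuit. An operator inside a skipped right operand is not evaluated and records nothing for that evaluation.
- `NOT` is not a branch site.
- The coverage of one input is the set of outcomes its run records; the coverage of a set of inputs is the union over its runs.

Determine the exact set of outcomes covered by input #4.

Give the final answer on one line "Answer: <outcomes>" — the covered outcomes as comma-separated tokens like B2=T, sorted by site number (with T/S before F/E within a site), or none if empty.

Simulating input #4 (d=11) step by step:
  B1->T, B2->T, B2->T, B2->F, B4->E, B3->F, B6->S, B5->F, B7->F, B9->E
  B8->T, B10->F
distinct outcomes covered: B1=T, B2=T, B2=F, B3=F, B4=E, B5=F, B6=S, B7=F, B8=T, B9=E, B10=F

Answer: B1=T, B2=T, B2=F, B3=F, B4=E, B5=F, B6=S, B7=F, B8=T, B9=E, B10=F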